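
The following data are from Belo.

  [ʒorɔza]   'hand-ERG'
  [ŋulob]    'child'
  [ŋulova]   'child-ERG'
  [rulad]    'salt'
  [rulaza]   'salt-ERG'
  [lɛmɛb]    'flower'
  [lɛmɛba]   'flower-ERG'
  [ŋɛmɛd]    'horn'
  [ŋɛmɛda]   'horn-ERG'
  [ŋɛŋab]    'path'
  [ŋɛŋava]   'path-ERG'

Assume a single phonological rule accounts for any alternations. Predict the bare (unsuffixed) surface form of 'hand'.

The root 'salt' surfaces as [rulad] and [rulaza], with a stem-final [d] ~ [z] alternation.
The stem 'horn' ([ŋɛmɛd], [ŋɛmɛda]) shows [d] unchanged in both environments, so [d] cannot be basic with [z] derived before the ERG suffix.
Therefore /z/ is basic and [d] is derived by word-final hardening (voiced fricatives become stops word-finally).
From [ʒorɔza] the stem 'hand' is /ʒorɔz/; word-finally this yields [ʒorɔd].

[ʒorɔd]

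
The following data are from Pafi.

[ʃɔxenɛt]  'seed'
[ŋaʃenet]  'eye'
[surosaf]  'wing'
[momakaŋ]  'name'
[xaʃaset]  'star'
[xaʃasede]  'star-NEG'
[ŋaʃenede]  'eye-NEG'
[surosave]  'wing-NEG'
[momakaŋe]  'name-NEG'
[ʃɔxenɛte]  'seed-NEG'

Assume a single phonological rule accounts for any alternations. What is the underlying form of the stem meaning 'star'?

/xaʃased/

'star' shows [d] ~ [t] at the end of the stem ([xaʃasede] vs [xaʃaset]).
But 'seed' keeps [t] in both environments ([ʃɔxenɛte], [ʃɔxenɛt]), so there is no rule changing /t/ to [d] before the NEG suffix.
The underlying segment must be /d/; voiced obstruents become voiceless word-finally, yielding [t] there.
The underlying form of 'star' is therefore /xaʃased/.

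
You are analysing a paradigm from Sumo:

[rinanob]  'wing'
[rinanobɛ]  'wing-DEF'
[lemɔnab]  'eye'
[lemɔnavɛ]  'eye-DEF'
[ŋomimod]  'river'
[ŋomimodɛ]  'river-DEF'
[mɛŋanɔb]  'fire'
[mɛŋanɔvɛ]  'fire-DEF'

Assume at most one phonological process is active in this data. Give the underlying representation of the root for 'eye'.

The stem for 'eye' ends in [b] in [lemɔnab] but [v] in [lemɔnavɛ].
The stem 'wing' ([rinanob], [rinanobɛ]) shows [b] unchanged in both environments, so [b] cannot be basic with [v] derived before the DEF suffix.
Therefore /v/ is basic and [b] is derived by word-final hardening (voiced fricatives become stops word-finally).
So 'eye' = /lemɔnav/.

/lemɔnav/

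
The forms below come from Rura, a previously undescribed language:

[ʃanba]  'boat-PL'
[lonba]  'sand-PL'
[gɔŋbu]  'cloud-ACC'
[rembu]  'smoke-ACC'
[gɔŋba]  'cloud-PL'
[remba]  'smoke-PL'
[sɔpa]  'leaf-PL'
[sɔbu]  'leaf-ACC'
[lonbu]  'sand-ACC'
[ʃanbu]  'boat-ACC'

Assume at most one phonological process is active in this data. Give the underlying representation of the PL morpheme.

/-pa/

The PL morpheme has two allomorphs, [-ba] and [-pa].
The ACC suffix, which begins with [b], is invariant after every stem; so [b] is not altered by any rule here.
The PL suffix is therefore /-pa/ underlyingly, with post-nasal voicing: voiceless stops become voiced after a nasal.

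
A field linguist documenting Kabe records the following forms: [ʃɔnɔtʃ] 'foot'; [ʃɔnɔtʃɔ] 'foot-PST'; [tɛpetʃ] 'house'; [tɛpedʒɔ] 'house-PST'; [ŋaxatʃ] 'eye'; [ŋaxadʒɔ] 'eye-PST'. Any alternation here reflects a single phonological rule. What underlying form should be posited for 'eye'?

The root 'eye' surfaces as [ŋaxatʃ] and [ŋaxadʒɔ], with a stem-final [tʃ] ~ [dʒ] alternation.
But 'foot' keeps [tʃ] in both environments ([ʃɔnɔtʃ], [ʃɔnɔtʃɔ]), so there is no rule changing /tʃ/ to [dʒ] before the PST suffix.
The alternation reflects word-final obstruent devoicing: voiced obstruents become voiceless word-finally. /dʒ/ is underlying.

/ŋaxadʒ/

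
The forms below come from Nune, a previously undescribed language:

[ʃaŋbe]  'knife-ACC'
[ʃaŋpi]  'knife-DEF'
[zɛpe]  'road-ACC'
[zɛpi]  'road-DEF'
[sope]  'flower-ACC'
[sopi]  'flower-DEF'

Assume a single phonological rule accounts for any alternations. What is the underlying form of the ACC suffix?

The ACC morpheme has two allomorphs, [-be] and [-pe].
The DEF suffix, which begins with [p], is invariant after every stem; so [p] is not altered by any rule here.
The ACC suffix is therefore /-be/ underlyingly, with post-vocalic devoicing: voiced stops become voiceless after a vowel.

/-be/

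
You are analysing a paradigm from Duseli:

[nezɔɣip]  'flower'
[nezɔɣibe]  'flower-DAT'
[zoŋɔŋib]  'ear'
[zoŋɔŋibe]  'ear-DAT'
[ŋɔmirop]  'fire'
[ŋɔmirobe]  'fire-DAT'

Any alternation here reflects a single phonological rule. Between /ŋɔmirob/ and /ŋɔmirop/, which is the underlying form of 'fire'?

/ŋɔmirop/

The root 'fire' surfaces as [ŋɔmirop] and [ŋɔmirobe], with a stem-final [p] ~ [b] alternation.
But 'ear' keeps [b] in both environments ([zoŋɔŋib], [zoŋɔŋibe]), so there is no rule changing /b/ to [p] in isolation.
The alternation reflects intervocalic voicing: voiceless stops become voiced between vowels. /p/ is underlying.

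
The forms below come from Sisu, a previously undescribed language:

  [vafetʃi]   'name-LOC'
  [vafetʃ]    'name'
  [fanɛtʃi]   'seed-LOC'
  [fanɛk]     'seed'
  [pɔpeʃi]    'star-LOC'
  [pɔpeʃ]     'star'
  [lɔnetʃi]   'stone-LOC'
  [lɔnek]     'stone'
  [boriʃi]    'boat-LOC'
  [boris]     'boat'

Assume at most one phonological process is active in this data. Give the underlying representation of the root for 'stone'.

/lɔnek/

The root 'stone' surfaces as [lɔnetʃi] and [lɔnek], with a stem-final [tʃ] ~ [k] alternation.
But 'name' keeps [tʃ] in both environments ([vafetʃi], [vafetʃ]), so there is no rule changing /tʃ/ to [k] in isolation.
Therefore /k/ is basic and [tʃ] is derived by palatalization before a front vowel (/k/ and /s/ become palato-alveolar [tʃ] and [ʃ] before a front vowel).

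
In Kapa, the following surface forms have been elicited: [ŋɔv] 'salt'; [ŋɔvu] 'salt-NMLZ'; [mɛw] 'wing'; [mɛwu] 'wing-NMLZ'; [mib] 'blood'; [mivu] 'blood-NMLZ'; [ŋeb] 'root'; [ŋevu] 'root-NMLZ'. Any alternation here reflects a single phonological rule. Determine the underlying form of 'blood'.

The stem for 'blood' ends in [b] in [mib] but [v] in [mivu].
The stem 'salt' ([ŋɔv], [ŋɔvu]) shows [v] unchanged in both environments, so [v] cannot be basic with [b] derived in isolation.
Therefore /b/ is basic and [v] is derived by intervocalic spirantization (voiced stops become fricatives between vowels).
So 'blood' = /mib/.

/mib/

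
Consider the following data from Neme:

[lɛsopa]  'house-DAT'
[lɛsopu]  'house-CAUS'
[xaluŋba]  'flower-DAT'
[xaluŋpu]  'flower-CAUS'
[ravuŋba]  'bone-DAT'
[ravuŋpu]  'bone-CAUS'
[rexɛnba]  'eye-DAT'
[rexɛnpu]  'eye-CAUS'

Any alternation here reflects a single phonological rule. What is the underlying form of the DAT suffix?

/-ba/

The DAT morpheme has two allomorphs, [-ba] and [-pa].
The CAUS suffix, which begins with [p], is invariant after every stem; so [p] is not altered by any rule here.
So the underlying form is /-ba/, and voiced stops become voiceless after a vowel.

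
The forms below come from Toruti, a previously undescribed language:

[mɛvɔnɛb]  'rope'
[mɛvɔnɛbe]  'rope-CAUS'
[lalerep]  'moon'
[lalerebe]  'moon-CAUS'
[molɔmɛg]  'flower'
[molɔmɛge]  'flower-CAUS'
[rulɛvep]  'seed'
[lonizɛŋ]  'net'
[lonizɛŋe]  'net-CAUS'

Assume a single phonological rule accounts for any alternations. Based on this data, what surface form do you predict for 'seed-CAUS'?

[rulɛvebe]

The stem for 'moon' ends in [p] in [lalerep] but [b] in [lalerebe].
If /b/ were underlying and a rule turned it into [p] in isolation, 'rope' would also alternate; but it has [b] in both [mɛvɔnɛb] and [mɛvɔnɛbe].
So /p/ is underlying, and a rule of intervocalic voicing — voiceless stops become voiced between vowels — gives [b].
The one attested form of 'seed', [rulɛvep], shows underlying /rulɛvep/. Applying the same rule between vowels gives [rulɛvebe].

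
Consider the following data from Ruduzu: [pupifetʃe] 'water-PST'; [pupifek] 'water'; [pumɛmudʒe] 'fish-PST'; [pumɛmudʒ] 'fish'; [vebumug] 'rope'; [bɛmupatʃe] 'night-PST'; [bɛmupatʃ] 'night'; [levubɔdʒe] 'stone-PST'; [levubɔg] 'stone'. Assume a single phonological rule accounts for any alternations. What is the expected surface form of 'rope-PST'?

In [levubɔdʒe] and [levubɔg] the final segment of 'stone' alternates: [dʒ] ~ [g].
If /dʒ/ were underlying and a rule turned it into [g] in isolation, 'fish' would also alternate; but it has [dʒ] in both [pumɛmudʒe] and [pumɛmudʒ].
The alternation reflects palatalization before a front vowel: /k/ and /g/ become palato-alveolar [tʃ] and [dʒ] before a front vowel. /g/ is underlying.
The one attested form of 'rope', [vebumug], shows underlying /vebumug/. Applying the same rule before a front vowel gives [vebumudʒe].

[vebumudʒe]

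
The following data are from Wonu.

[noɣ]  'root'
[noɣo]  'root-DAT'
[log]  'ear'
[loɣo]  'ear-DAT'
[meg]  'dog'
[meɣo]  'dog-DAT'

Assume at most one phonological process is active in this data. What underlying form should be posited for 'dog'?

/meg/

In [meg] and [meɣo] the final segment of 'dog' alternates: [g] ~ [ɣ].
But 'root' keeps [ɣ] in both environments ([noɣ], [noɣo]), so there is no rule changing /ɣ/ to [g] in isolation.
Therefore /g/ is basic and [ɣ] is derived by intervocalic spirantization (voiced stops become fricatives between vowels).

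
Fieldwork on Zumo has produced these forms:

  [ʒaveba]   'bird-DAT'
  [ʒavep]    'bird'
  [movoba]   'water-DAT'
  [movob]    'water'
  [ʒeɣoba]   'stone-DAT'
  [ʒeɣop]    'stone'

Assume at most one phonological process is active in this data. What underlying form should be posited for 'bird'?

'bird' shows [b] ~ [p] at the end of the stem ([ʒaveba] vs [ʒavep]).
Compare 'water', with invariant [b] in [movoba] and [movob]: an analysis with underlying /b/ and a rule producing [p] in isolation would wrongly predict alternation here too.
So /p/ is underlying, and a rule of intervocalic voicing — voiceless stops become voiced between vowels — gives [b].

/ʒavep/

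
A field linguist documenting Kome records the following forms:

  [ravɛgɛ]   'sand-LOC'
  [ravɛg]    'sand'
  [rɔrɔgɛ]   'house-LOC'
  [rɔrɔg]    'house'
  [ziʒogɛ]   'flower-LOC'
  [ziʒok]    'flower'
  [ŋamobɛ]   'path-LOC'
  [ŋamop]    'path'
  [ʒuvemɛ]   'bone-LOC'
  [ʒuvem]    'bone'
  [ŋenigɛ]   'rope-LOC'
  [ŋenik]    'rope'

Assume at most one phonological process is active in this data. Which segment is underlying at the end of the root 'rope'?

/k/

In [ŋenigɛ] and [ŋenik] the final segment of 'rope' alternates: [g] ~ [k].
The stem 'house' ([rɔrɔgɛ], [rɔrɔg]) shows [g] unchanged in both environments, so [g] cannot be basic with [k] derived in isolation.
The underlying segment must be /k/; voiceless stops become voiced between vowels, yielding [g] there.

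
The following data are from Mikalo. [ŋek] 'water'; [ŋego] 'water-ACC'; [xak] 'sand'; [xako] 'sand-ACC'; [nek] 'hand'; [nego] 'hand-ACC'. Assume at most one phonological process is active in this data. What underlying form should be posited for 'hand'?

/neg/

In [nek] and [nego] the final segment of 'hand' alternates: [k] ~ [g].
If /k/ were underlying and a rule turned it into [g] before the ACC suffix, 'sand' would also alternate; but it has [k] in both [xak] and [xako].
So /g/ is underlying, and a rule of word-final obstruent devoicing — voiced obstruents become voiceless word-finally — gives [k].
So 'hand' = /neg/.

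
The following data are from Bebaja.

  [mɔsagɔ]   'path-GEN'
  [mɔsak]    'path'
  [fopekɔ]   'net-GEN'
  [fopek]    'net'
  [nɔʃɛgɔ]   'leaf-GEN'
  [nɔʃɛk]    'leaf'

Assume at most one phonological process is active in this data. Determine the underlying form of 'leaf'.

/nɔʃɛg/

In [nɔʃɛgɔ] and [nɔʃɛk] the final segment of 'leaf' alternates: [g] ~ [k].
If /k/ were underlying and a rule turned it into [g] before the GEN suffix, 'net' would also alternate; but it has [k] in both [fopekɔ] and [fopek].
The alternation reflects word-final obstruent devoicing: voiced obstruents become voiceless word-finally. /g/ is underlying.
The underlying form of 'leaf' is therefore /nɔʃɛg/.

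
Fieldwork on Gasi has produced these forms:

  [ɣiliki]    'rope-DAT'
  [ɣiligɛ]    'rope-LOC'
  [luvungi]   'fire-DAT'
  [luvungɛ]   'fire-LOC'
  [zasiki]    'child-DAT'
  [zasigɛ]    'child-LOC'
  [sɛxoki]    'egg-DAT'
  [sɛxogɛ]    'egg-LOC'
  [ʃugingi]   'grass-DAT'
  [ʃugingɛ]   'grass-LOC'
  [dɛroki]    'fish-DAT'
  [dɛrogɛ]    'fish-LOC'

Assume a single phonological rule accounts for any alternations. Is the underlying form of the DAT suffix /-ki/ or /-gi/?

/-ki/

The DAT suffix surfaces as [-gi] and [-ki], depending on the final segment of the stem.
By contrast the LOC suffix keeps its initial [g] throughout — that segment must be underlying.
So the underlying form is /-ki/, and voiceless stops become voiced after a nasal.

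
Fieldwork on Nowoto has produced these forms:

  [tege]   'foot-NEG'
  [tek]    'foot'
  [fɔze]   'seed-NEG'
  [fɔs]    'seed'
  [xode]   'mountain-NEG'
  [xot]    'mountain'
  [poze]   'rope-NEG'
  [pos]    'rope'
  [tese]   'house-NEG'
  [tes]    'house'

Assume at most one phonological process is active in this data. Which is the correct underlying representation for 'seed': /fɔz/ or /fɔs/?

/fɔz/

'seed' shows [z] ~ [s] at the end of the stem ([fɔze] vs [fɔs]).
But 'house' keeps [s] in both environments ([tese], [tes]), so there is no rule changing /s/ to [z] before the NEG suffix.
The underlying segment must be /z/; voiced obstruents become voiceless word-finally, yielding [s] there.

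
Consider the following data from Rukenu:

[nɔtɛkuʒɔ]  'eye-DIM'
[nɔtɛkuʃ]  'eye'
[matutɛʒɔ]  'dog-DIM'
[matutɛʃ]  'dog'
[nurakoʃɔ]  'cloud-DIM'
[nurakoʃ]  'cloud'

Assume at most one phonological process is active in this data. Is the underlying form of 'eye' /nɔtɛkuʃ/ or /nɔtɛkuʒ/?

In [nɔtɛkuʒɔ] and [nɔtɛkuʃ] the final segment of 'eye' alternates: [ʒ] ~ [ʃ].
The stem 'cloud' ([nurakoʃɔ], [nurakoʃ]) shows [ʃ] unchanged in both environments, so [ʃ] cannot be basic with [ʒ] derived before the DIM suffix.
Therefore /ʒ/ is basic and [ʃ] is derived by word-final obstruent devoicing (voiced obstruents become voiceless word-finally).

/nɔtɛkuʒ/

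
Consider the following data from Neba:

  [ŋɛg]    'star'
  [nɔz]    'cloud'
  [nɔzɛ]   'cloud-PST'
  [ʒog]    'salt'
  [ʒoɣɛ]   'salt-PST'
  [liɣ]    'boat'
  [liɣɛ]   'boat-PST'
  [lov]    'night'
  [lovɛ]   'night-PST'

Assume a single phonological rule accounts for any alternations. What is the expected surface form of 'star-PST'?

[ŋɛɣɛ]

The root 'salt' surfaces as [ʒog] and [ʒoɣɛ], with a stem-final [g] ~ [ɣ] alternation.
But 'boat' keeps [ɣ] in both environments ([liɣ], [liɣɛ]), so there is no rule changing /ɣ/ to [g] in isolation.
Therefore /g/ is basic and [ɣ] is derived by intervocalic spirantization (voiced stops become fricatives between vowels).
From [ŋɛg] the stem 'star' is /ŋɛg/; between vowels this yields [ŋɛɣɛ].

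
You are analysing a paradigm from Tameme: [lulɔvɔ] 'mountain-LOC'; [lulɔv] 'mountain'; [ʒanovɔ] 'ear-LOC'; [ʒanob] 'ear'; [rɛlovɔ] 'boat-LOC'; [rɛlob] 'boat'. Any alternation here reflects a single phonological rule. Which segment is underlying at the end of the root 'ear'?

In [ʒanovɔ] and [ʒanob] the final segment of 'ear' alternates: [v] ~ [b].
The stem 'mountain' ([lulɔvɔ], [lulɔv]) shows [v] unchanged in both environments, so [v] cannot be basic with [b] derived in isolation.
Therefore /b/ is basic and [v] is derived by intervocalic spirantization (voiced stops become fricatives between vowels).

/b/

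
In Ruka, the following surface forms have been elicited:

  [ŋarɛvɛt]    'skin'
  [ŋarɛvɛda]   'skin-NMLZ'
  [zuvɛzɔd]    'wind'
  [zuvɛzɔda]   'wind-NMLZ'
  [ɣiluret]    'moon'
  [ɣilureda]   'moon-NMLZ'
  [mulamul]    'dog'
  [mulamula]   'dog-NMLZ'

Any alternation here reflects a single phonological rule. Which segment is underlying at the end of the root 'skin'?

The stem for 'skin' ends in [t] in [ŋarɛvɛt] but [d] in [ŋarɛvɛda].
If /d/ were underlying and a rule turned it into [t] in isolation, 'wind' would also alternate; but it has [d] in both [zuvɛzɔd] and [zuvɛzɔda].
The underlying segment must be /t/; voiceless stops become voiced between vowels, yielding [d] there.

/t/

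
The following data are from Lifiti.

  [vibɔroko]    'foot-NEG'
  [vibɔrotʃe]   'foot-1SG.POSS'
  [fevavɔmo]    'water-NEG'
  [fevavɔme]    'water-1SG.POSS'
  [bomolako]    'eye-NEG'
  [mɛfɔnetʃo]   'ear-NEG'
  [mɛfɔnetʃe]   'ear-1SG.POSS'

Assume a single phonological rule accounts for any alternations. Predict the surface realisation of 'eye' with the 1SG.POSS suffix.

In [vibɔroko] and [vibɔrotʃe] the final segment of 'foot' alternates: [k] ~ [tʃ].
If /tʃ/ were underlying and a rule turned it into [k] before the NEG suffix, 'ear' would also alternate; but it has [tʃ] in both [mɛfɔnetʃo] and [mɛfɔnetʃe].
Therefore /k/ is basic and [tʃ] is derived by palatalization before a front vowel (/k/ becomes palato-alveolar [tʃ] before a front vowel).
From [bomolako] the stem 'eye' is /bomolak/; before a front vowel this yields [bomolatʃe].

[bomolatʃe]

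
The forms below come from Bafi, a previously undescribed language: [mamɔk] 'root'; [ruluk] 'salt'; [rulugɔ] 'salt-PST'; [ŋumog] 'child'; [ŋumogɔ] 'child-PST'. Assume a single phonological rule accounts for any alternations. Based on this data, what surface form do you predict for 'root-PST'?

[mamɔgɔ]

'salt' shows [k] ~ [g] at the end of the stem ([ruluk] vs [rulugɔ]).
But 'child' keeps [g] in both environments ([ŋumog], [ŋumogɔ]), so there is no rule changing /g/ to [k] in isolation.
The alternation reflects intervocalic voicing: voiceless stops become voiced between vowels. /k/ is underlying.
The one attested form of 'root', [mamɔk], shows underlying /mamɔk/. Applying the same rule between vowels gives [mamɔgɔ].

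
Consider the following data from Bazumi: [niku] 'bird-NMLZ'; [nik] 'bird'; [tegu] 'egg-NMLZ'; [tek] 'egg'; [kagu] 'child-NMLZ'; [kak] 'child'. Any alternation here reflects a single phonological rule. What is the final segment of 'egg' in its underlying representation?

'egg' shows [g] ~ [k] at the end of the stem ([tegu] vs [tek]).
Compare 'bird', with invariant [k] in [niku] and [nik]: an analysis with underlying /k/ and a rule producing [g] before the NMLZ suffix would wrongly predict alternation here too.
The alternation reflects word-final obstruent devoicing: voiced obstruents become voiceless word-finally. /g/ is underlying.

/g/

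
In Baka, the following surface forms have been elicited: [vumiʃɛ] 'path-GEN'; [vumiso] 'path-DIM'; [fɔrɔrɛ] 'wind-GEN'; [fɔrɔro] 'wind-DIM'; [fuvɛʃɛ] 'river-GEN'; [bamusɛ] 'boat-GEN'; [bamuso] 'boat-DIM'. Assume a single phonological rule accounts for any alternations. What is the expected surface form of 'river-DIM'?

In [vumiʃɛ] and [vumiso] the final segment of 'path' alternates: [ʃ] ~ [s].
But 'boat' keeps [s] in both environments ([bamusɛ], [bamuso]), so there is no rule changing /s/ to [ʃ] before the GEN suffix.
The alternation reflects depalatalization: palato-alveolar /ʃ/ becomes [s] when no front vowel follows. /ʃ/ is underlying.
From [fuvɛʃɛ] the stem 'river' is /fuvɛʃ/; when no front vowel follows this yields [fuvɛso].

[fuvɛso]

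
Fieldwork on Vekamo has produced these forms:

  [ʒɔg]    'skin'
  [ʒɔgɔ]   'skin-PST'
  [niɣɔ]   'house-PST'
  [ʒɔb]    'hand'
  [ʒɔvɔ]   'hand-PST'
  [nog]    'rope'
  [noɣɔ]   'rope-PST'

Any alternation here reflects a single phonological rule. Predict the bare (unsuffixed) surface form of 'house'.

The stem for 'rope' ends in [g] in [nog] but [ɣ] in [noɣɔ].
The stem 'skin' ([ʒɔg], [ʒɔgɔ]) shows [g] unchanged in both environments, so [g] cannot be basic with [ɣ] derived before the PST suffix.
The underlying segment must be /ɣ/; voiced fricatives become stops word-finally, yielding [g] there.
The one attested form of 'house', [niɣɔ], shows underlying /niɣ/. Applying the same rule word-finally gives [nig].

[nig]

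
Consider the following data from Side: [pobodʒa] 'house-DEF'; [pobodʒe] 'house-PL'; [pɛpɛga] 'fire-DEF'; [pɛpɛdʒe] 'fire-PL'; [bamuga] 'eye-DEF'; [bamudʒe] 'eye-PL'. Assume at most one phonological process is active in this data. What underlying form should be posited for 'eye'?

/bamug/

In [bamuga] and [bamudʒe] the final segment of 'eye' alternates: [g] ~ [dʒ].
Compare 'house', with invariant [dʒ] in [pobodʒa] and [pobodʒe]: an analysis with underlying /dʒ/ and a rule producing [g] before the DEF suffix would wrongly predict alternation here too.
Therefore /g/ is basic and [dʒ] is derived by palatalization before a front vowel (/g/ becomes palato-alveolar [dʒ] before a front vowel).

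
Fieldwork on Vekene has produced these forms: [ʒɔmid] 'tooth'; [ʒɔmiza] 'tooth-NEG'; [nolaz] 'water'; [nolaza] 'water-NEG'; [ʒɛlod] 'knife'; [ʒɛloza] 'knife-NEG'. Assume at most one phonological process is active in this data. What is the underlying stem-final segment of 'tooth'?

/d/

The root 'tooth' surfaces as [ʒɔmid] and [ʒɔmiza], with a stem-final [d] ~ [z] alternation.
But 'water' keeps [z] in both environments ([nolaz], [nolaza]), so there is no rule changing /z/ to [d] in isolation.
Therefore /d/ is basic and [z] is derived by intervocalic spirantization (voiced stops become fricatives between vowels).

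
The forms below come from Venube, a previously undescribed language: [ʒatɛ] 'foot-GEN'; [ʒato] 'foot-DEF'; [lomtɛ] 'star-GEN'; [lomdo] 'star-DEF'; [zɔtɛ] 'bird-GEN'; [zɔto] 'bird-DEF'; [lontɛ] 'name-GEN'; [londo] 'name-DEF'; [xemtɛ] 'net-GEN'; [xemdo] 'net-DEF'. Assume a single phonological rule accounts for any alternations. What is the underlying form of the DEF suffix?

/-do/

The DEF suffix surfaces as [-do] and [-to], depending on the final segment of the stem.
The GEN suffix, which begins with [t], is invariant after every stem; so [t] is not altered by any rule here.
So the underlying form is /-do/, and voiced stops become voiceless after a vowel.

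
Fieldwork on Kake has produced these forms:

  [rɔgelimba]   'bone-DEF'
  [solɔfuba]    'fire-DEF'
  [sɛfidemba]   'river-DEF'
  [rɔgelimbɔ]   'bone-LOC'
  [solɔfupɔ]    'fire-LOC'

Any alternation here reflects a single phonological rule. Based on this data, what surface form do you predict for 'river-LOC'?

The LOC morpheme has two allomorphs, [-bɔ] and [-pɔ].
By contrast the DEF suffix keeps its initial [b] throughout — that segment must be underlying.
The LOC suffix is therefore /-pɔ/ underlyingly, with post-nasal voicing: voiceless stops become voiced after a nasal.
After 'river', which ends in a nasal, the suffix surfaces as [-bɔ], giving [sɛfidembɔ].

[sɛfidembɔ]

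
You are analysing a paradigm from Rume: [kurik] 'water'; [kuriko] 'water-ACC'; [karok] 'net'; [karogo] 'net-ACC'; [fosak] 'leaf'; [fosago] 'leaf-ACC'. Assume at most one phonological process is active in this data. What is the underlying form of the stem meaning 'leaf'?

The root 'leaf' surfaces as [fosak] and [fosago], with a stem-final [k] ~ [g] alternation.
Compare 'water', with invariant [k] in [kurik] and [kuriko]: an analysis with underlying /k/ and a rule producing [g] before the ACC suffix would wrongly predict alternation here too.
Therefore /g/ is basic and [k] is derived by word-final obstruent devoicing (voiced obstruents become voiceless word-finally).

/fosag/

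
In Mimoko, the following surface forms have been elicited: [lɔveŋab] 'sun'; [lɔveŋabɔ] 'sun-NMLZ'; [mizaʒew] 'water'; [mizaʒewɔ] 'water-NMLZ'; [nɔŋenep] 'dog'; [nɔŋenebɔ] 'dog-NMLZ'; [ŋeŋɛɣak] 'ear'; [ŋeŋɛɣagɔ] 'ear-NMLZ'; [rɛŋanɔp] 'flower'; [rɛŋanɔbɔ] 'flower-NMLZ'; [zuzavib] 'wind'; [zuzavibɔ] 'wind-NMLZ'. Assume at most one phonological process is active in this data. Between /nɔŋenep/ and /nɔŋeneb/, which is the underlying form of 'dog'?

'dog' shows [p] ~ [b] at the end of the stem ([nɔŋenep] vs [nɔŋenebɔ]).
Compare 'sun', with invariant [b] in [lɔveŋab] and [lɔveŋabɔ]: an analysis with underlying /b/ and a rule producing [p] in isolation would wrongly predict alternation here too.
The alternation reflects intervocalic voicing: voiceless stops become voiced between vowels. /p/ is underlying.

/nɔŋenep/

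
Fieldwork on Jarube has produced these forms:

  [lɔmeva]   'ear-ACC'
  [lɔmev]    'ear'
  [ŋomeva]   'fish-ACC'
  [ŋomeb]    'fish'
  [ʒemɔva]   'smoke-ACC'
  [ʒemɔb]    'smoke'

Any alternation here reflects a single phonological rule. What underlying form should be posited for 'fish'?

/ŋomeb/

In [ŋomeva] and [ŋomeb] the final segment of 'fish' alternates: [v] ~ [b].
Compare 'ear', with invariant [v] in [lɔmeva] and [lɔmev]: an analysis with underlying /v/ and a rule producing [b] in isolation would wrongly predict alternation here too.
So /b/ is underlying, and a rule of intervocalic spirantization — voiced stops become fricatives between vowels — gives [v].
The underlying form of 'fish' is therefore /ŋomeb/.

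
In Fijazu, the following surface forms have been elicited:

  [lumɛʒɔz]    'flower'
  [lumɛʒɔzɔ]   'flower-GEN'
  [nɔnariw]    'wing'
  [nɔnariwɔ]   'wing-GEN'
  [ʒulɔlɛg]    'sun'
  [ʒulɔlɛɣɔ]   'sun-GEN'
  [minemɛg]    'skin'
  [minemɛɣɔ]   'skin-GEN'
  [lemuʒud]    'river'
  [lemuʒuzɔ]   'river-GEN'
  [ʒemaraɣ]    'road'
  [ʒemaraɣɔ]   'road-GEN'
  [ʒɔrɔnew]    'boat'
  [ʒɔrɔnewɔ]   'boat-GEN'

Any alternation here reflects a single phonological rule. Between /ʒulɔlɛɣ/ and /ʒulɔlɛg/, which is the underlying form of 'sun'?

/ʒulɔlɛg/

The root 'sun' surfaces as [ʒulɔlɛg] and [ʒulɔlɛɣɔ], with a stem-final [g] ~ [ɣ] alternation.
Compare 'road', with invariant [ɣ] in [ʒemaraɣ] and [ʒemaraɣɔ]: an analysis with underlying /ɣ/ and a rule producing [g] in isolation would wrongly predict alternation here too.
The underlying segment must be /g/; voiced stops become fricatives between vowels, yielding [ɣ] there.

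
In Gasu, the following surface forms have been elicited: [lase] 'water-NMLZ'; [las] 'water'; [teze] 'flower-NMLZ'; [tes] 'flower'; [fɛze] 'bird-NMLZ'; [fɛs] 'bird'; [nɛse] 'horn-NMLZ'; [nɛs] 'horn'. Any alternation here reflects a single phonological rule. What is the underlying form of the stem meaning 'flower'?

/tez/

The root 'flower' surfaces as [teze] and [tes], with a stem-final [z] ~ [s] alternation.
Compare 'horn', with invariant [s] in [nɛse] and [nɛs]: an analysis with underlying /s/ and a rule producing [z] before the NMLZ suffix would wrongly predict alternation here too.
The alternation reflects word-final obstruent devoicing: voiced obstruents become voiceless word-finally. /z/ is underlying.
So 'flower' = /tez/.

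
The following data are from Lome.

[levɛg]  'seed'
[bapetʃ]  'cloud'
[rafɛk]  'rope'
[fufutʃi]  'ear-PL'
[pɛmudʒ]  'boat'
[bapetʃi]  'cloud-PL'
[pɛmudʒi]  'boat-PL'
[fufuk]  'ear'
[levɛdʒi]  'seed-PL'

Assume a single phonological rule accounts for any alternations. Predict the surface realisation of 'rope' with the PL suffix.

The root 'ear' surfaces as [fufuk] and [fufutʃi], with a stem-final [k] ~ [tʃ] alternation.
If /tʃ/ were underlying and a rule turned it into [k] in isolation, 'cloud' would also alternate; but it has [tʃ] in both [bapetʃ] and [bapetʃi].
The alternation reflects palatalization before a front vowel: /k/ and /g/ become palato-alveolar [tʃ] and [dʒ] before a front vowel. /k/ is underlying.
The one attested form of 'rope', [rafɛk], shows underlying /rafɛk/. Applying the same rule before a front vowel gives [rafɛtʃi].

[rafɛtʃi]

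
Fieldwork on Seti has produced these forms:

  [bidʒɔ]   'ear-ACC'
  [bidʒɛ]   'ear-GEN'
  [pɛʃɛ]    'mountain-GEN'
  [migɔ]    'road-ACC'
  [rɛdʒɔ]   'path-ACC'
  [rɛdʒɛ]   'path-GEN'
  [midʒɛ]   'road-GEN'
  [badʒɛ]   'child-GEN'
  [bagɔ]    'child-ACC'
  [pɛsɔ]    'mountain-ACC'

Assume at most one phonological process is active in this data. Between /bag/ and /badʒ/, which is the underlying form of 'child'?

/bag/

'child' shows [dʒ] ~ [g] at the end of the stem ([badʒɛ] vs [bagɔ]).
Compare 'path', with invariant [dʒ] in [rɛdʒɛ] and [rɛdʒɔ]: an analysis with underlying /dʒ/ and a rule producing [g] before the ACC suffix would wrongly predict alternation here too.
Therefore /g/ is basic and [dʒ] is derived by palatalization before a front vowel (/g/ and /s/ become palato-alveolar [dʒ] and [ʃ] before a front vowel).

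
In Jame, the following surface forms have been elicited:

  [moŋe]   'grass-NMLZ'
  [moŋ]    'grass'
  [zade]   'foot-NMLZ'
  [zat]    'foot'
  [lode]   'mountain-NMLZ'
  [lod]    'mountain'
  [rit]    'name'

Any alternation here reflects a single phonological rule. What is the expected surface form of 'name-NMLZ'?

[ride]

The stem for 'foot' ends in [d] in [zade] but [t] in [zat].
If /d/ were underlying and a rule turned it into [t] in isolation, 'mountain' would also alternate; but it has [d] in both [lode] and [lod].
Therefore /t/ is basic and [d] is derived by intervocalic voicing (voiceless stops become voiced between vowels).
From [rit] the stem 'name' is /rit/; between vowels this yields [ride].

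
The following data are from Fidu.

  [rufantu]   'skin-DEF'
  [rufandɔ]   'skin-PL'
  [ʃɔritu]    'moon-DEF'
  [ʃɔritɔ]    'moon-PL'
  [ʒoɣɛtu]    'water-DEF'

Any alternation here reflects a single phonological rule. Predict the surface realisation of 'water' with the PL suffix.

The PL suffix surfaces as [-dɔ] and [-tɔ], depending on the final segment of the stem.
By contrast the DEF suffix keeps its initial [t] throughout — that segment must be underlying.
So the underlying form is /-dɔ/, and voiced stops become voiceless after a vowel.
After 'water', which ends in a vowel, the suffix surfaces as [-tɔ], giving [ʒoɣɛtɔ].

[ʒoɣɛtɔ]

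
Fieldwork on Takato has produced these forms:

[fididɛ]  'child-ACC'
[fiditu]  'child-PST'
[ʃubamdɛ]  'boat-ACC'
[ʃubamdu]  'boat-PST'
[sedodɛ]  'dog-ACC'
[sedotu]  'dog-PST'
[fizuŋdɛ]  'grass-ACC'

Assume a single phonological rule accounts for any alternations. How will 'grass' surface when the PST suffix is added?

[fizuŋdu]

The PST suffix surfaces as [-du] and [-tu], depending on the final segment of the stem.
The ACC suffix, which begins with [d], is invariant after every stem; so [d] is not altered by any rule here.
The PST suffix is therefore /-tu/ underlyingly, with post-nasal voicing: voiceless stops become voiced after a nasal.
After 'grass', which ends in a nasal, the suffix surfaces as [-du], giving [fizuŋdu].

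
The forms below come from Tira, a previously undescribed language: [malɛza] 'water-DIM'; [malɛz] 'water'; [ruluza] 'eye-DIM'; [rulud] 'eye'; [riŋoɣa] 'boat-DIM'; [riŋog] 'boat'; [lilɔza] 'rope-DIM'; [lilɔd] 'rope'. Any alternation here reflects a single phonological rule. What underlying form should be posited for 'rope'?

/lilɔd/

'rope' shows [z] ~ [d] at the end of the stem ([lilɔza] vs [lilɔd]).
The stem 'water' ([malɛza], [malɛz]) shows [z] unchanged in both environments, so [z] cannot be basic with [d] derived in isolation.
The alternation reflects intervocalic spirantization: voiced stops become fricatives between vowels. /d/ is underlying.
So 'rope' = /lilɔd/.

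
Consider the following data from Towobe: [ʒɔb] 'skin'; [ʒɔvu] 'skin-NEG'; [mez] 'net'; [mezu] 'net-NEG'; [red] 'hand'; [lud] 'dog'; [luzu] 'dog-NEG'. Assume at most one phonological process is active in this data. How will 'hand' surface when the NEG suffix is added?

The root 'dog' surfaces as [lud] and [luzu], with a stem-final [d] ~ [z] alternation.
But 'net' keeps [z] in both environments ([mez], [mezu]), so there is no rule changing /z/ to [d] in isolation.
The underlying segment must be /d/; voiced stops become fricatives between vowels, yielding [z] there.
The one attested form of 'hand', [red], shows underlying /red/. Applying the same rule between vowels gives [rezu].

[rezu]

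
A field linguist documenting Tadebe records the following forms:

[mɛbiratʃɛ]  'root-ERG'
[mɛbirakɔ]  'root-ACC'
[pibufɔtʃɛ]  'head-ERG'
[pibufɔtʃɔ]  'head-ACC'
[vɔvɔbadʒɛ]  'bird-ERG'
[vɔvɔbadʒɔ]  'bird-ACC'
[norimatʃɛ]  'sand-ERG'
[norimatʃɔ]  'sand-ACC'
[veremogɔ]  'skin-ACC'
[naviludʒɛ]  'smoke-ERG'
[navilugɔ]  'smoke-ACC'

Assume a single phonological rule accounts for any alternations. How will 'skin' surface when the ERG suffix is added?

'smoke' shows [dʒ] ~ [g] at the end of the stem ([naviludʒɛ] vs [navilugɔ]).
The stem 'bird' ([vɔvɔbadʒɛ], [vɔvɔbadʒɔ]) shows [dʒ] unchanged in both environments, so [dʒ] cannot be basic with [g] derived before the ACC suffix.
So /g/ is underlying, and a rule of palatalization before a front vowel — /k/ and /g/ become palato-alveolar [tʃ] and [dʒ] before a front vowel — gives [dʒ].
The one attested form of 'skin', [veremogɔ], shows underlying /veremog/. Applying the same rule before a front vowel gives [veremodʒɛ].

[veremodʒɛ]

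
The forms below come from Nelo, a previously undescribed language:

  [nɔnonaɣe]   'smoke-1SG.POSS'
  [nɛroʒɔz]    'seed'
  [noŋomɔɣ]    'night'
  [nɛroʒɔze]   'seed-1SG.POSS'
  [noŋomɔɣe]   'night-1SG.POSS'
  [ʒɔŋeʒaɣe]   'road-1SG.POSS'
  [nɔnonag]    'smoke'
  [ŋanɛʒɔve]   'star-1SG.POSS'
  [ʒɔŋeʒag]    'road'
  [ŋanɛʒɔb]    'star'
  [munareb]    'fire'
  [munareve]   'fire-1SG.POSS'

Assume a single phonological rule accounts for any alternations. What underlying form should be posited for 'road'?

/ʒɔŋeʒag/

The root 'road' surfaces as [ʒɔŋeʒag] and [ʒɔŋeʒaɣe], with a stem-final [g] ~ [ɣ] alternation.
Compare 'night', with invariant [ɣ] in [noŋomɔɣ] and [noŋomɔɣe]: an analysis with underlying /ɣ/ and a rule producing [g] in isolation would wrongly predict alternation here too.
Therefore /g/ is basic and [ɣ] is derived by intervocalic spirantization (voiced stops become fricatives between vowels).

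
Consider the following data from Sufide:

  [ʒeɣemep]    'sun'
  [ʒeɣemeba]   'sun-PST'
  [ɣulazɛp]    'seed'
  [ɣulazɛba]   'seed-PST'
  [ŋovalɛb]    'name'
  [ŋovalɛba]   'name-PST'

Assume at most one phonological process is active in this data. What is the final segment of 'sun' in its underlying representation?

In [ʒeɣemep] and [ʒeɣemeba] the final segment of 'sun' alternates: [p] ~ [b].
But 'name' keeps [b] in both environments ([ŋovalɛb], [ŋovalɛba]), so there is no rule changing /b/ to [p] in isolation.
The underlying segment must be /p/; voiceless stops become voiced between vowels, yielding [b] there.

/p/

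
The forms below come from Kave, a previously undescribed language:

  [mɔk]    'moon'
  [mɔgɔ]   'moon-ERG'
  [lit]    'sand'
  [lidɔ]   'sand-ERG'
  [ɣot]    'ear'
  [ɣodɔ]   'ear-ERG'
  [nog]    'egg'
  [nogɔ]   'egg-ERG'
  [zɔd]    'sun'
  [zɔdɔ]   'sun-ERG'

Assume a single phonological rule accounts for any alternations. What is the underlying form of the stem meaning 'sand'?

'sand' shows [t] ~ [d] at the end of the stem ([lit] vs [lidɔ]).
The stem 'sun' ([zɔd], [zɔdɔ]) shows [d] unchanged in both environments, so [d] cannot be basic with [t] derived in isolation.
The underlying segment must be /t/; voiceless stops become voiced between vowels, yielding [d] there.

/lit/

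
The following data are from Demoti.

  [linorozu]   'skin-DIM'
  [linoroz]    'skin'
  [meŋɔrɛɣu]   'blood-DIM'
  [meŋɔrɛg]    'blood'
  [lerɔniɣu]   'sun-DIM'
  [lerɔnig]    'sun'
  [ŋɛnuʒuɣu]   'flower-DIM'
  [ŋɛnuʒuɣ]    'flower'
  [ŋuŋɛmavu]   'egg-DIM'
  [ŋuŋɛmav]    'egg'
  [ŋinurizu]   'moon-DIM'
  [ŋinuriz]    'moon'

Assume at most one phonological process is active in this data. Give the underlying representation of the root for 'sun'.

/lerɔnig/

The stem for 'sun' ends in [ɣ] in [lerɔniɣu] but [g] in [lerɔnig].
But 'flower' keeps [ɣ] in both environments ([ŋɛnuʒuɣu], [ŋɛnuʒuɣ]), so there is no rule changing /ɣ/ to [g] in isolation.
The alternation reflects intervocalic spirantization: voiced stops become fricatives between vowels. /g/ is underlying.
So 'sun' = /lerɔnig/.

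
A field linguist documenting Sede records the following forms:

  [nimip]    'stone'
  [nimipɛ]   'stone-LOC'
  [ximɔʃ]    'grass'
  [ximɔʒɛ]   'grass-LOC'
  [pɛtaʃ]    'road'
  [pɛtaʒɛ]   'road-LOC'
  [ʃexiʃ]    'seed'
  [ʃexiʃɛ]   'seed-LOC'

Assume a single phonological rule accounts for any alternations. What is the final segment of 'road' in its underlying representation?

/ʒ/

The stem for 'road' ends in [ʃ] in [pɛtaʃ] but [ʒ] in [pɛtaʒɛ].
But 'seed' keeps [ʃ] in both environments ([ʃexiʃ], [ʃexiʃɛ]), so there is no rule changing /ʃ/ to [ʒ] before the LOC suffix.
Therefore /ʒ/ is basic and [ʃ] is derived by word-final obstruent devoicing (voiced obstruents become voiceless word-finally).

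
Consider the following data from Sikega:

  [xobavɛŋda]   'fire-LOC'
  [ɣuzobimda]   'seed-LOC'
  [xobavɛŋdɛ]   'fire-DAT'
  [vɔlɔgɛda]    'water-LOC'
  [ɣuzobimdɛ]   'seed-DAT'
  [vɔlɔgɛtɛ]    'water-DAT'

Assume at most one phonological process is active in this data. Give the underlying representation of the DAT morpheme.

/-tɛ/

The DAT morpheme has two allomorphs, [-dɛ] and [-tɛ].
The LOC suffix, which begins with [d], is invariant after every stem; so [d] is not altered by any rule here.
The DAT suffix is therefore /-tɛ/ underlyingly, with post-nasal voicing: voiceless stops become voiced after a nasal.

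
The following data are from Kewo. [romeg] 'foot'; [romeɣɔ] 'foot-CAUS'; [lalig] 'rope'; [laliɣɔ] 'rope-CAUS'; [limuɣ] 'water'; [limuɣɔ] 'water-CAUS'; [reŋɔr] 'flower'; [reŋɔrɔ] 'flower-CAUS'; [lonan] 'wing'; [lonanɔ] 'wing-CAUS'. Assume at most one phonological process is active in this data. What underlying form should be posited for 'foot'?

The root 'foot' surfaces as [romeg] and [romeɣɔ], with a stem-final [g] ~ [ɣ] alternation.
If /ɣ/ were underlying and a rule turned it into [g] in isolation, 'water' would also alternate; but it has [ɣ] in both [limuɣ] and [limuɣɔ].
The underlying segment must be /g/; voiced stops become fricatives between vowels, yielding [ɣ] there.
Hence 'foot' is /romeg/ underlyingly.

/romeg/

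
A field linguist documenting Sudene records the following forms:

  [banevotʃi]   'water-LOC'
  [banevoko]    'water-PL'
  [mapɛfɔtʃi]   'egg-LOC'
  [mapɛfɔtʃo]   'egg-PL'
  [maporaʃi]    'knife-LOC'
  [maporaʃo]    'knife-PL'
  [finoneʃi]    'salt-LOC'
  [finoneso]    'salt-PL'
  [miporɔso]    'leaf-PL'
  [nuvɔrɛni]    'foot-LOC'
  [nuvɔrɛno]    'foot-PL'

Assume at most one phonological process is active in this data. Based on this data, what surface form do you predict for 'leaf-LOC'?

In [finoneʃi] and [finoneso] the final segment of 'salt' alternates: [ʃ] ~ [s].
If /ʃ/ were underlying and a rule turned it into [s] before the PL suffix, 'knife' would also alternate; but it has [ʃ] in both [maporaʃi] and [maporaʃo].
Therefore /s/ is basic and [ʃ] is derived by palatalization before a front vowel (/k/ and /s/ become palato-alveolar [tʃ] and [ʃ] before a front vowel).
From [miporɔso] the stem 'leaf' is /miporɔs/; before a front vowel this yields [miporɔʃi].

[miporɔʃi]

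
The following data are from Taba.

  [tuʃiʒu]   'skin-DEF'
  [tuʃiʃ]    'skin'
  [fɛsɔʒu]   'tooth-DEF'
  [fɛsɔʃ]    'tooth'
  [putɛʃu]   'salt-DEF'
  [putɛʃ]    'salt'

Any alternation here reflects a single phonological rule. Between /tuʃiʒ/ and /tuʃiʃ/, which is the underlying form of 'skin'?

'skin' shows [ʒ] ~ [ʃ] at the end of the stem ([tuʃiʒu] vs [tuʃiʃ]).
If /ʃ/ were underlying and a rule turned it into [ʒ] before the DEF suffix, 'salt' would also alternate; but it has [ʃ] in both [putɛʃu] and [putɛʃ].
The alternation reflects word-final obstruent devoicing: voiced obstruents become voiceless word-finally. /ʒ/ is underlying.

/tuʃiʒ/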